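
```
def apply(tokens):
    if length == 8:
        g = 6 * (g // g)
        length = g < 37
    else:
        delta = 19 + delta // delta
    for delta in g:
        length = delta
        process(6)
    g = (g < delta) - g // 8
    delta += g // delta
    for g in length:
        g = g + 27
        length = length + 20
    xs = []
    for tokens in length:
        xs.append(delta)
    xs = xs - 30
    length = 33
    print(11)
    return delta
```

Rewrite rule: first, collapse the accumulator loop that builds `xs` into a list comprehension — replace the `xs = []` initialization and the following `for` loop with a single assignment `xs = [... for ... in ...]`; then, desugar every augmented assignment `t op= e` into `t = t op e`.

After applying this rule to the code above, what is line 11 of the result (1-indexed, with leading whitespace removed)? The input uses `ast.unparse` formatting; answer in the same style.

Transformed code:
def apply(tokens):
    if length == 8:
        g = 6 * (g // g)
        length = g < 37
    else:
        delta = 19 + delta // delta
    for delta in g:
        length = delta
        process(6)
    g = (g < delta) - g // 8
    delta = delta + g // delta
    for g in length:
        g = g + 27
        length = length + 20
    xs = [delta for tokens in length]
    xs = xs - 30
    length = 33
    print(11)
    return delta

delta = delta + g // delta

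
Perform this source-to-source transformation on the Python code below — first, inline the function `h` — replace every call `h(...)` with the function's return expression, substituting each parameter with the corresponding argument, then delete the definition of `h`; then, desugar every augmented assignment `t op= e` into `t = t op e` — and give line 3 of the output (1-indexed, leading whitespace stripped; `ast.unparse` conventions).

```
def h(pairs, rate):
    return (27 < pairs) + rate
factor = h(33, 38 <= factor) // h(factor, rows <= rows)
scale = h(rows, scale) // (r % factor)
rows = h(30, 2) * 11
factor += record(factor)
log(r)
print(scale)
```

Transformed code:
factor = ((27 < 33) + (38 <= factor)) // ((27 < factor) + (rows <= rows))
scale = ((27 < rows) + scale) // (r % factor)
rows = ((27 < 30) + 2) * 11
factor = factor + record(factor)
log(r)
print(scale)

rows = ((27 < 30) + 2) * 11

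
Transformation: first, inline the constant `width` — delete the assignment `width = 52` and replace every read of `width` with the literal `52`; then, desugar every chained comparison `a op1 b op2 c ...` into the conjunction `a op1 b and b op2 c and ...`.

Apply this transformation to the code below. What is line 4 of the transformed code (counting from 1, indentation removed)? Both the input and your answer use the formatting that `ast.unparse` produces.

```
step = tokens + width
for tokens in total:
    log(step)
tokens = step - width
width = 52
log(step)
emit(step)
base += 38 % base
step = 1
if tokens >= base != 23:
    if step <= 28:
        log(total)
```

Transformed code:
step = tokens + 52
for tokens in total:
    log(step)
tokens = step - 52
log(step)
emit(step)
base += 38 % base
step = 1
if tokens >= base and base != 23:
    if step <= 28:
        log(total)

tokens = step - 52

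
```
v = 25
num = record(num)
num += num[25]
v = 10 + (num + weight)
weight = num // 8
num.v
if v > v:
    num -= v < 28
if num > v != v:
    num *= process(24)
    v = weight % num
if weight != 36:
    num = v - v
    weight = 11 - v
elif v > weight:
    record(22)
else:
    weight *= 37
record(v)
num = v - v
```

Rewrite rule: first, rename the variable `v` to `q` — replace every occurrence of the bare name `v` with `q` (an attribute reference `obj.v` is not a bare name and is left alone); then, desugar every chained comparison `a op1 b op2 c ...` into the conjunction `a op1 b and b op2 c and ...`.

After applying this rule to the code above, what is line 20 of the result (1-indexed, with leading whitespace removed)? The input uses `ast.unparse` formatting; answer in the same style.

num = q - q

Transformed code:
q = 25
num = record(num)
num += num[25]
q = 10 + (num + weight)
weight = num // 8
num.v
if q > q:
    num -= q < 28
if num > q and q != q:
    num *= process(24)
    q = weight % num
if weight != 36:
    num = q - q
    weight = 11 - q
elif q > weight:
    record(22)
else:
    weight *= 37
record(q)
num = q - q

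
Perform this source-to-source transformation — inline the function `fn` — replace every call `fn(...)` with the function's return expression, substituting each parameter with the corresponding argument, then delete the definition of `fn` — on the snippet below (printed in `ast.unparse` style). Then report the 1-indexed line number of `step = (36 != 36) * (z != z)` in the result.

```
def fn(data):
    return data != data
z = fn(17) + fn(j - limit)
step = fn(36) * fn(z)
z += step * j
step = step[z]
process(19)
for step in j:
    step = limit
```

2

Transformed code:
z = (17 != 17) + (j - limit != j - limit)
step = (36 != 36) * (z != z)
z += step * j
step = step[z]
process(19)
for step in j:
    step = limit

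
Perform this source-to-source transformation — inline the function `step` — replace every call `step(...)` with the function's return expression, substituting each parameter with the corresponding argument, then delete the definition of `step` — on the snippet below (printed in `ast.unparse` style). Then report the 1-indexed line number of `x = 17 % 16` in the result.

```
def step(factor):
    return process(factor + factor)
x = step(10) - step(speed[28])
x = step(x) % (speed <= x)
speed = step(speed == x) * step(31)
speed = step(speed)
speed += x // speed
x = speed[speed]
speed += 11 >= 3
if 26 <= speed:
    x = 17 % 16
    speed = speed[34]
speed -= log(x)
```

Transformed code:
x = process(10 + 10) - process(speed[28] + speed[28])
x = process(x + x) % (speed <= x)
speed = process((speed == x) + (speed == x)) * process(31 + 31)
speed = process(speed + speed)
speed += x // speed
x = speed[speed]
speed += 11 >= 3
if 26 <= speed:
    x = 17 % 16
    speed = speed[34]
speed -= log(x)

9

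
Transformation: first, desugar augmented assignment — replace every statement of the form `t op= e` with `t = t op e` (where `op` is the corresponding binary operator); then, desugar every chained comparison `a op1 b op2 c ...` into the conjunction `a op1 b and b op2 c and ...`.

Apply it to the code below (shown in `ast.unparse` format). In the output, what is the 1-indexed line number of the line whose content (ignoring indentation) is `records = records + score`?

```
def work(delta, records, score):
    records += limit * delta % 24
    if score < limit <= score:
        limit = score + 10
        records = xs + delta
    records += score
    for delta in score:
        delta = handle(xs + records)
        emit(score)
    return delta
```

6

Transformed code:
def work(delta, records, score):
    records = records + limit * delta % 24
    if score < limit and limit <= score:
        limit = score + 10
        records = xs + delta
    records = records + score
    for delta in score:
        delta = handle(xs + records)
        emit(score)
    return delta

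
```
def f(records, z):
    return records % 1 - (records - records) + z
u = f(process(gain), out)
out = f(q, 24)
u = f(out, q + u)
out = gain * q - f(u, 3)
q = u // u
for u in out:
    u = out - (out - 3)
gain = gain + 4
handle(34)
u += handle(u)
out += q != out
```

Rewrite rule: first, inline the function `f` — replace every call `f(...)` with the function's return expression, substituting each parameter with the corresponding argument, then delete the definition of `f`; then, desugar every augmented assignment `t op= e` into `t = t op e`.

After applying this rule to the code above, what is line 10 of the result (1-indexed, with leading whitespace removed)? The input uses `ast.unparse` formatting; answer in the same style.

Transformed code:
u = process(gain) % 1 - (process(gain) - process(gain)) + out
out = q % 1 - (q - q) + 24
u = out % 1 - (out - out) + (q + u)
out = gain * q - (u % 1 - (u - u) + 3)
q = u // u
for u in out:
    u = out - (out - 3)
gain = gain + 4
handle(34)
u = u + handle(u)
out = out + (q != out)

u = u + handle(u)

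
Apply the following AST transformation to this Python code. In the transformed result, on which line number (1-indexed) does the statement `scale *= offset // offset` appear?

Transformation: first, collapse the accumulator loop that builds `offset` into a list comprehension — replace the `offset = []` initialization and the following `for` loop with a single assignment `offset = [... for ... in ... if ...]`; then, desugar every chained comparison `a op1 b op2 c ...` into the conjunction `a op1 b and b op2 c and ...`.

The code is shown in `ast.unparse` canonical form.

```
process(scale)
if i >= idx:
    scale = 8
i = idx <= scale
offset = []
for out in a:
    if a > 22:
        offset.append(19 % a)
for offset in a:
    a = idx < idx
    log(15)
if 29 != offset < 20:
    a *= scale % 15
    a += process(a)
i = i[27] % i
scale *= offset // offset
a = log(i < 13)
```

Transformed code:
process(scale)
if i >= idx:
    scale = 8
i = idx <= scale
offset = [19 % a for out in a if a > 22]
for offset in a:
    a = idx < idx
    log(15)
if 29 != offset and offset < 20:
    a *= scale % 15
    a += process(a)
i = i[27] % i
scale *= offset // offset
a = log(i < 13)

13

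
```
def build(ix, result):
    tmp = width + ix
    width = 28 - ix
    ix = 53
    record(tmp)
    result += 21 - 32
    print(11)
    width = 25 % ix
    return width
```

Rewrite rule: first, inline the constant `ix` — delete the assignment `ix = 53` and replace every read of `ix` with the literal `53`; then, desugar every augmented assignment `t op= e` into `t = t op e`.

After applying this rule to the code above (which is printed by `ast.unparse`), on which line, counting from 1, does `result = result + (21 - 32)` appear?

5

Transformed code:
def build(ix, result):
    tmp = width + 53
    width = 28 - 53
    record(tmp)
    result = result + (21 - 32)
    print(11)
    width = 25 % 53
    return width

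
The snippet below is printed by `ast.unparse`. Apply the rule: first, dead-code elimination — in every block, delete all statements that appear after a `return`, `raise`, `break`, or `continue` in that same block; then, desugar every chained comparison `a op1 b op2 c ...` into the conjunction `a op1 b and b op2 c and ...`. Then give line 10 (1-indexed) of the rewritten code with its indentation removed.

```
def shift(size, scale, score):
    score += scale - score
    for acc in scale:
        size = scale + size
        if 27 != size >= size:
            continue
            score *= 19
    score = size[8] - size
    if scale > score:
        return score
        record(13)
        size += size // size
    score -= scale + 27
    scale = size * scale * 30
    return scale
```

score -= scale + 27

Transformed code:
def shift(size, scale, score):
    score += scale - score
    for acc in scale:
        size = scale + size
        if 27 != size and size >= size:
            continue
    score = size[8] - size
    if scale > score:
        return score
    score -= scale + 27
    scale = size * scale * 30
    return scale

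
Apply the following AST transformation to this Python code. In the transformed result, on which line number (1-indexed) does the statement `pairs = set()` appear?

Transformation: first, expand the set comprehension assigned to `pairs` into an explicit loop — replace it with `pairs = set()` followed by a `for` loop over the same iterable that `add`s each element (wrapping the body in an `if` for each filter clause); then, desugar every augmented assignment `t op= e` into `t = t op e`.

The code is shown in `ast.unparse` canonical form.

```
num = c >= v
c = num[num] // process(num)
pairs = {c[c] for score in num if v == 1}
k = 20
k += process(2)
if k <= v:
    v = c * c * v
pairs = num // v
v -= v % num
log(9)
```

Transformed code:
num = c >= v
c = num[num] // process(num)
pairs = set()
for score in num:
    if v == 1:
        pairs.add(c[c])
k = 20
k = k + process(2)
if k <= v:
    v = c * c * v
pairs = num // v
v = v - v % num
log(9)

3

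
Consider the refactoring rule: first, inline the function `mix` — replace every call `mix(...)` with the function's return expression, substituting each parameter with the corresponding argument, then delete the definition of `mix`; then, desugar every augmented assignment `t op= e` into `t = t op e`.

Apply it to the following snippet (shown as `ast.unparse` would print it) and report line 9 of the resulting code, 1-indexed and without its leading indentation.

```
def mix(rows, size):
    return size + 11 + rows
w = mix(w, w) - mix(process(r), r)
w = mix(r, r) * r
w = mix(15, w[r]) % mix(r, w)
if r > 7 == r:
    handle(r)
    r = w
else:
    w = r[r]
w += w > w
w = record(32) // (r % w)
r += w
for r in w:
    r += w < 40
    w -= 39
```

w = w + (w > w)

Transformed code:
w = w + 11 + w - (r + 11 + process(r))
w = (r + 11 + r) * r
w = (w[r] + 11 + 15) % (w + 11 + r)
if r > 7 == r:
    handle(r)
    r = w
else:
    w = r[r]
w = w + (w > w)
w = record(32) // (r % w)
r = r + w
for r in w:
    r = r + (w < 40)
    w = w - 39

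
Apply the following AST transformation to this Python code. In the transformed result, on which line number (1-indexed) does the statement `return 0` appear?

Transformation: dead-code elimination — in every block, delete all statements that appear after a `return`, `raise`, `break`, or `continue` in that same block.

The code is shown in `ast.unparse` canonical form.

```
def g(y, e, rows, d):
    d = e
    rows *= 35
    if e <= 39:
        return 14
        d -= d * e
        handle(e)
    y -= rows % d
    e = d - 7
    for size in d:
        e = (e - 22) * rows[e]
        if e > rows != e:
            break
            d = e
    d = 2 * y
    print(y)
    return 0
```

14

Transformed code:
def g(y, e, rows, d):
    d = e
    rows *= 35
    if e <= 39:
        return 14
    y -= rows % d
    e = d - 7
    for size in d:
        e = (e - 22) * rows[e]
        if e > rows != e:
            break
    d = 2 * y
    print(y)
    return 0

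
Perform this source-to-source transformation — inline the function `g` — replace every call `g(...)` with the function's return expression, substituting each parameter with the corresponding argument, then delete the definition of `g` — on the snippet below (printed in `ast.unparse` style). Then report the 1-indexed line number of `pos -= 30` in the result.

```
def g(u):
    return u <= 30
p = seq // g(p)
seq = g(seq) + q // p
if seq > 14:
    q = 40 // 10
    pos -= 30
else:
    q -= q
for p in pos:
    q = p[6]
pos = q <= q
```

5

Transformed code:
p = seq // (p <= 30)
seq = (seq <= 30) + q // p
if seq > 14:
    q = 40 // 10
    pos -= 30
else:
    q -= q
for p in pos:
    q = p[6]
pos = q <= q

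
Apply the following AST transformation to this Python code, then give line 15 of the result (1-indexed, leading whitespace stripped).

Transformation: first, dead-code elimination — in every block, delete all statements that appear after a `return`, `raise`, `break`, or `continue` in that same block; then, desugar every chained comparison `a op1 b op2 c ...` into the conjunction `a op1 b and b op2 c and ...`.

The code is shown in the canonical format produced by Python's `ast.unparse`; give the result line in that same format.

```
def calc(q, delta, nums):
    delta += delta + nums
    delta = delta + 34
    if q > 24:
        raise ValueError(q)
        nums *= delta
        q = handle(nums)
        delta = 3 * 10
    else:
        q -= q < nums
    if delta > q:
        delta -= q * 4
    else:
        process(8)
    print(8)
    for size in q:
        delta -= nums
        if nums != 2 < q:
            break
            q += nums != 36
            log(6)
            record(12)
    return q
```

Transformed code:
def calc(q, delta, nums):
    delta += delta + nums
    delta = delta + 34
    if q > 24:
        raise ValueError(q)
    else:
        q -= q < nums
    if delta > q:
        delta -= q * 4
    else:
        process(8)
    print(8)
    for size in q:
        delta -= nums
        if nums != 2 and 2 < q:
            break
    return q

if nums != 2 and 2 < q:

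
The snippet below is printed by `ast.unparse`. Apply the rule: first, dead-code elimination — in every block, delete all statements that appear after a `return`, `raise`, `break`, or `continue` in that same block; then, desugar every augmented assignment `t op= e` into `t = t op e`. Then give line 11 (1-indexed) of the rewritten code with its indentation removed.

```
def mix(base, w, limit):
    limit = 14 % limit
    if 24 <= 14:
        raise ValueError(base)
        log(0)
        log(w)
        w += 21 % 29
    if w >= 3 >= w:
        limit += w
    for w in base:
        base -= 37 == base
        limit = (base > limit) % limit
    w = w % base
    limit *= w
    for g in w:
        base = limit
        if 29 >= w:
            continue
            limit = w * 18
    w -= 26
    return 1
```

Transformed code:
def mix(base, w, limit):
    limit = 14 % limit
    if 24 <= 14:
        raise ValueError(base)
    if w >= 3 >= w:
        limit = limit + w
    for w in base:
        base = base - (37 == base)
        limit = (base > limit) % limit
    w = w % base
    limit = limit * w
    for g in w:
        base = limit
        if 29 >= w:
            continue
    w = w - 26
    return 1

limit = limit * w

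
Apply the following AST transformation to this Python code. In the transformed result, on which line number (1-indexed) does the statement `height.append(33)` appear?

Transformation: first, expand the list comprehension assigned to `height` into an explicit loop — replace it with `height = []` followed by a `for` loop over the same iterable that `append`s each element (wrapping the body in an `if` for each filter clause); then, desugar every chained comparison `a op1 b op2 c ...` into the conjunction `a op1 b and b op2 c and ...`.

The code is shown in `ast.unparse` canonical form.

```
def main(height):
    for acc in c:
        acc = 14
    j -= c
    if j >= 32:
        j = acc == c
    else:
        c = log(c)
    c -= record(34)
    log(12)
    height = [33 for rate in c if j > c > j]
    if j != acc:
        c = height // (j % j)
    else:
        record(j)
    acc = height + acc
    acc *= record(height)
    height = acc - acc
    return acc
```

14

Transformed code:
def main(height):
    for acc in c:
        acc = 14
    j -= c
    if j >= 32:
        j = acc == c
    else:
        c = log(c)
    c -= record(34)
    log(12)
    height = []
    for rate in c:
        if j > c and c > j:
            height.append(33)
    if j != acc:
        c = height // (j % j)
    else:
        record(j)
    acc = height + acc
    acc *= record(height)
    height = acc - acc
    return acc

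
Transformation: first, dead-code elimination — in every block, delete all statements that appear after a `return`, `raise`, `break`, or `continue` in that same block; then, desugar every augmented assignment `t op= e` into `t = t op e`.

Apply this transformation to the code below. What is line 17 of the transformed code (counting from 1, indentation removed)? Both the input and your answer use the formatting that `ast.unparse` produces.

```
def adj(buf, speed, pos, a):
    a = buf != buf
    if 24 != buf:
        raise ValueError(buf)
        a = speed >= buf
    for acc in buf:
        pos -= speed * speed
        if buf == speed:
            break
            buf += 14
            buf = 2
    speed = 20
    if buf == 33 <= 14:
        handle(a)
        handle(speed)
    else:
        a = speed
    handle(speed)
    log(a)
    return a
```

Transformed code:
def adj(buf, speed, pos, a):
    a = buf != buf
    if 24 != buf:
        raise ValueError(buf)
    for acc in buf:
        pos = pos - speed * speed
        if buf == speed:
            break
    speed = 20
    if buf == 33 <= 14:
        handle(a)
        handle(speed)
    else:
        a = speed
    handle(speed)
    log(a)
    return a

return a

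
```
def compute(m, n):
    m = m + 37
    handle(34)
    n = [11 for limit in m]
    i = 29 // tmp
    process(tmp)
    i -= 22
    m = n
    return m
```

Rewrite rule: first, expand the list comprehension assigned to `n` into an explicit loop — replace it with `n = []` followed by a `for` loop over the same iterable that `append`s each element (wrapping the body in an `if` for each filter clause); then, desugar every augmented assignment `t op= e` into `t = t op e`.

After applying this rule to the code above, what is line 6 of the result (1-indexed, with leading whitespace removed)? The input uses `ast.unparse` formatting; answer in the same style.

Transformed code:
def compute(m, n):
    m = m + 37
    handle(34)
    n = []
    for limit in m:
        n.append(11)
    i = 29 // tmp
    process(tmp)
    i = i - 22
    m = n
    return m

n.append(11)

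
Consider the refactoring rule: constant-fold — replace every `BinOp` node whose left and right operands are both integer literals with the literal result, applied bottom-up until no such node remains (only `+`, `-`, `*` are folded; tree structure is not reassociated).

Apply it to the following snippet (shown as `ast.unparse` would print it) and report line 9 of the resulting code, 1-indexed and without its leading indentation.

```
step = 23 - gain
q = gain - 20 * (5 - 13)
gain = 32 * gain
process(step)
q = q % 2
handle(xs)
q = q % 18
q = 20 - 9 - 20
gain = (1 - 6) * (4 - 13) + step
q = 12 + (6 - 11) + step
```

Transformed code:
step = 23 - gain
q = gain - -160
gain = 32 * gain
process(step)
q = q % 2
handle(xs)
q = q % 18
q = -9
gain = 45 + step
q = 7 + step

gain = 45 + step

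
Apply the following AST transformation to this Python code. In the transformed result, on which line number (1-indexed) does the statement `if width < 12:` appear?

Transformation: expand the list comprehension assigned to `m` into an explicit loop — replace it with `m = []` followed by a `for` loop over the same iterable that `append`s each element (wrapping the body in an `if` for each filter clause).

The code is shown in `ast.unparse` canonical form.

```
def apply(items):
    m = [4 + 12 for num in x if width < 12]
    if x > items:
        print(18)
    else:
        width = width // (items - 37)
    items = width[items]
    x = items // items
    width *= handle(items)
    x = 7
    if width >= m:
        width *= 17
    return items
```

Transformed code:
def apply(items):
    m = []
    for num in x:
        if width < 12:
            m.append(4 + 12)
    if x > items:
        print(18)
    else:
        width = width // (items - 37)
    items = width[items]
    x = items // items
    width *= handle(items)
    x = 7
    if width >= m:
        width *= 17
    return items

4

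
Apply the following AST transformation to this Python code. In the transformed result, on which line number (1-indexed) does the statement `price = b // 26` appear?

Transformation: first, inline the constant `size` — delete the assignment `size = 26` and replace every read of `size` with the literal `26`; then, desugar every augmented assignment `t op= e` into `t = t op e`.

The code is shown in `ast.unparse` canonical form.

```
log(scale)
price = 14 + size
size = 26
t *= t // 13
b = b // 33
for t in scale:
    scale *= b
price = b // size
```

Transformed code:
log(scale)
price = 14 + 26
t = t * (t // 13)
b = b // 33
for t in scale:
    scale = scale * b
price = b // 26

7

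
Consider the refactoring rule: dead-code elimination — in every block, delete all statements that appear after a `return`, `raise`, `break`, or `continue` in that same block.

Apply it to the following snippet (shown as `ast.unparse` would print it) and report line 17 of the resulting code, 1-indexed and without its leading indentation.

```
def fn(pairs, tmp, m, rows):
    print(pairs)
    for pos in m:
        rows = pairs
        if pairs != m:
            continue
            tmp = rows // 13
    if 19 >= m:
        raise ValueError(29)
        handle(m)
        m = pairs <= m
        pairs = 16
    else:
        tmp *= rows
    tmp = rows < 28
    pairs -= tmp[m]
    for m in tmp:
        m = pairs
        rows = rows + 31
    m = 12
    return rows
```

Transformed code:
def fn(pairs, tmp, m, rows):
    print(pairs)
    for pos in m:
        rows = pairs
        if pairs != m:
            continue
    if 19 >= m:
        raise ValueError(29)
    else:
        tmp *= rows
    tmp = rows < 28
    pairs -= tmp[m]
    for m in tmp:
        m = pairs
        rows = rows + 31
    m = 12
    return rows

return rows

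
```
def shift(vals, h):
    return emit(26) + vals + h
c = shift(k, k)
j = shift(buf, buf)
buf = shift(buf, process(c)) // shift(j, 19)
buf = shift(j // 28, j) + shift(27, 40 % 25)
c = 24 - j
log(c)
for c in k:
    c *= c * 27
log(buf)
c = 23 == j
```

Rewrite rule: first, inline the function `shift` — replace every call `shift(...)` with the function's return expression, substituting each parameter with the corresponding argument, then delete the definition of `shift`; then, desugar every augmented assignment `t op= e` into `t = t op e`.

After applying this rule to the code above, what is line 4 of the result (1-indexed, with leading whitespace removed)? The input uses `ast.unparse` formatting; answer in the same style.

buf = emit(26) + j // 28 + j + (emit(26) + 27 + 40 % 25)

Transformed code:
c = emit(26) + k + k
j = emit(26) + buf + buf
buf = (emit(26) + buf + process(c)) // (emit(26) + j + 19)
buf = emit(26) + j // 28 + j + (emit(26) + 27 + 40 % 25)
c = 24 - j
log(c)
for c in k:
    c = c * (c * 27)
log(buf)
c = 23 == j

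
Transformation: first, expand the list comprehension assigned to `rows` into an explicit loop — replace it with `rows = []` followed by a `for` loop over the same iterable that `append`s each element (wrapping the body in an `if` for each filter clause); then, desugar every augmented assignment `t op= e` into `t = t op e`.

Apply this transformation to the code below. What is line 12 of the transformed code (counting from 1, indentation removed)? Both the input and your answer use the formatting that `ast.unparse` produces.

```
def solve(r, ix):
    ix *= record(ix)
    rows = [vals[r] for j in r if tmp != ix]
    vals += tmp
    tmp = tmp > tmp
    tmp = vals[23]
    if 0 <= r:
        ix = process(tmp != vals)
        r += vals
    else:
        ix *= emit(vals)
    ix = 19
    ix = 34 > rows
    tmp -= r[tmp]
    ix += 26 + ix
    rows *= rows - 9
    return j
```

Transformed code:
def solve(r, ix):
    ix = ix * record(ix)
    rows = []
    for j in r:
        if tmp != ix:
            rows.append(vals[r])
    vals = vals + tmp
    tmp = tmp > tmp
    tmp = vals[23]
    if 0 <= r:
        ix = process(tmp != vals)
        r = r + vals
    else:
        ix = ix * emit(vals)
    ix = 19
    ix = 34 > rows
    tmp = tmp - r[tmp]
    ix = ix + (26 + ix)
    rows = rows * (rows - 9)
    return j

r = r + vals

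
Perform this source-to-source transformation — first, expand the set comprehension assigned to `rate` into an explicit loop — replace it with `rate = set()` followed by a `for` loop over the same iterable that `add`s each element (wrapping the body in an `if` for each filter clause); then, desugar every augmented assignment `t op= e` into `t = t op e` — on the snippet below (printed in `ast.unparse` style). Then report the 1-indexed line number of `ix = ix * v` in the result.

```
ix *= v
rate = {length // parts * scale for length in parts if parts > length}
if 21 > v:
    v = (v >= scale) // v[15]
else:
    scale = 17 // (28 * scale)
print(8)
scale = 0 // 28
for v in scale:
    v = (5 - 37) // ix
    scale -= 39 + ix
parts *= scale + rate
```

1

Transformed code:
ix = ix * v
rate = set()
for length in parts:
    if parts > length:
        rate.add(length // parts * scale)
if 21 > v:
    v = (v >= scale) // v[15]
else:
    scale = 17 // (28 * scale)
print(8)
scale = 0 // 28
for v in scale:
    v = (5 - 37) // ix
    scale = scale - (39 + ix)
parts = parts * (scale + rate)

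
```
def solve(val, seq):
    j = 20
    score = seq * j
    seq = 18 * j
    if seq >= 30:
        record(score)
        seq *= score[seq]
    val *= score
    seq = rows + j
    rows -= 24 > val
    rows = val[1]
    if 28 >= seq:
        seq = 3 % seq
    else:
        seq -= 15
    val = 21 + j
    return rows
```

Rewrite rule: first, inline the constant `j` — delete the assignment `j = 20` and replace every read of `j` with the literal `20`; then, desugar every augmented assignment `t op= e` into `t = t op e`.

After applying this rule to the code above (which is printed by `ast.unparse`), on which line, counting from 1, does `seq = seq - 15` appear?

14

Transformed code:
def solve(val, seq):
    score = seq * 20
    seq = 18 * 20
    if seq >= 30:
        record(score)
        seq = seq * score[seq]
    val = val * score
    seq = rows + 20
    rows = rows - (24 > val)
    rows = val[1]
    if 28 >= seq:
        seq = 3 % seq
    else:
        seq = seq - 15
    val = 21 + 20
    return rows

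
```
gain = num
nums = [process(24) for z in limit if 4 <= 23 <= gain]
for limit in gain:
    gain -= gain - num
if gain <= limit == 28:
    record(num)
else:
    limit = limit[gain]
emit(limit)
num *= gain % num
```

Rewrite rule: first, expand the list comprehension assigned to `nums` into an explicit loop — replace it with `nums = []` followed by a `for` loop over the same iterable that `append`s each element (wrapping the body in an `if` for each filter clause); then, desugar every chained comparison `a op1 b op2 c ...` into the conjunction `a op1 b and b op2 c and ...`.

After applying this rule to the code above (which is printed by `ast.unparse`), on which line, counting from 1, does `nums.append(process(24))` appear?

Transformed code:
gain = num
nums = []
for z in limit:
    if 4 <= 23 and 23 <= gain:
        nums.append(process(24))
for limit in gain:
    gain -= gain - num
if gain <= limit and limit == 28:
    record(num)
else:
    limit = limit[gain]
emit(limit)
num *= gain % num

5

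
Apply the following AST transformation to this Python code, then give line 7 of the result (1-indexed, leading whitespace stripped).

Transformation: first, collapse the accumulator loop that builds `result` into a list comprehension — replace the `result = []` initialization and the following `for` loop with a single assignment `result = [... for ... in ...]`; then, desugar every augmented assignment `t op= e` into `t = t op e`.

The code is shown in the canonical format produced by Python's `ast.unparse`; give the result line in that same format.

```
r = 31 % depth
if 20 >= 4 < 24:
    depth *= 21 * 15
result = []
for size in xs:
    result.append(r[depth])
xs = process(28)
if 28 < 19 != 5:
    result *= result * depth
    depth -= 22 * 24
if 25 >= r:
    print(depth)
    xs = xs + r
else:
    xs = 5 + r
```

result = result * (result * depth)

Transformed code:
r = 31 % depth
if 20 >= 4 < 24:
    depth = depth * (21 * 15)
result = [r[depth] for size in xs]
xs = process(28)
if 28 < 19 != 5:
    result = result * (result * depth)
    depth = depth - 22 * 24
if 25 >= r:
    print(depth)
    xs = xs + r
else:
    xs = 5 + r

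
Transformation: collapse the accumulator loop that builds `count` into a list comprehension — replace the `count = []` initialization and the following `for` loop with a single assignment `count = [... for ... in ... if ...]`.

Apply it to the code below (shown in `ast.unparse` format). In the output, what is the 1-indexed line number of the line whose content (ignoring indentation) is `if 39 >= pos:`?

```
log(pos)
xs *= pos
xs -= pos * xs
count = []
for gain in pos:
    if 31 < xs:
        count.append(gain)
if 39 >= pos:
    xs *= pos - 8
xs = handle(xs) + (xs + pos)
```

5

Transformed code:
log(pos)
xs *= pos
xs -= pos * xs
count = [gain for gain in pos if 31 < xs]
if 39 >= pos:
    xs *= pos - 8
xs = handle(xs) + (xs + pos)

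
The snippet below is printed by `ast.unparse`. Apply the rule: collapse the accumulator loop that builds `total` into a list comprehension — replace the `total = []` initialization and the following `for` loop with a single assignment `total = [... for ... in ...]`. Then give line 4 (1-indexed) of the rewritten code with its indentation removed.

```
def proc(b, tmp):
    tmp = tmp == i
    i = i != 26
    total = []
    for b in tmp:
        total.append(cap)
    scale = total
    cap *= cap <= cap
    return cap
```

Transformed code:
def proc(b, tmp):
    tmp = tmp == i
    i = i != 26
    total = [cap for b in tmp]
    scale = total
    cap *= cap <= cap
    return cap

total = [cap for b in tmp]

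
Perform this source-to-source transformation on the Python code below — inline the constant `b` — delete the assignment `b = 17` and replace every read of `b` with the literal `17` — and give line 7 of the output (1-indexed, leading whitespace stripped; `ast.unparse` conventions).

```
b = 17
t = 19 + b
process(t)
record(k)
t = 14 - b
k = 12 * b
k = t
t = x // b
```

t = x // 17

Transformed code:
t = 19 + 17
process(t)
record(k)
t = 14 - 17
k = 12 * 17
k = t
t = x // 17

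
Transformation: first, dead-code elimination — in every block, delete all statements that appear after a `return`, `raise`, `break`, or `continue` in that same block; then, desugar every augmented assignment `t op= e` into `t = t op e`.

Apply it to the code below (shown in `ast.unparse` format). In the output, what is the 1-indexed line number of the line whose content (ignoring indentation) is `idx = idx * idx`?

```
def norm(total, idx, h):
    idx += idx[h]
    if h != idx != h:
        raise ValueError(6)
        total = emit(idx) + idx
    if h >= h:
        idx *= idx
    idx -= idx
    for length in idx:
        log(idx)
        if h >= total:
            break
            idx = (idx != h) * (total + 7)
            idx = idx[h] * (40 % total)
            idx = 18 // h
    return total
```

Transformed code:
def norm(total, idx, h):
    idx = idx + idx[h]
    if h != idx != h:
        raise ValueError(6)
    if h >= h:
        idx = idx * idx
    idx = idx - idx
    for length in idx:
        log(idx)
        if h >= total:
            break
    return total

6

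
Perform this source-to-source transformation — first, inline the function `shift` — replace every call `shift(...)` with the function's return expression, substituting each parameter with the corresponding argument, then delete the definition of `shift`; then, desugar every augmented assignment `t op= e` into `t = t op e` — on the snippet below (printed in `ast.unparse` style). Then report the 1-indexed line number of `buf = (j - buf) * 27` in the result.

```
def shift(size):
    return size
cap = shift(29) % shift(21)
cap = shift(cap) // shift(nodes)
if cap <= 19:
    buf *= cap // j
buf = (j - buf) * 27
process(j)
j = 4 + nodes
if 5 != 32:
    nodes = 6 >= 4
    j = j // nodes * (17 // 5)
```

5

Transformed code:
cap = 29 % 21
cap = cap // nodes
if cap <= 19:
    buf = buf * (cap // j)
buf = (j - buf) * 27
process(j)
j = 4 + nodes
if 5 != 32:
    nodes = 6 >= 4
    j = j // nodes * (17 // 5)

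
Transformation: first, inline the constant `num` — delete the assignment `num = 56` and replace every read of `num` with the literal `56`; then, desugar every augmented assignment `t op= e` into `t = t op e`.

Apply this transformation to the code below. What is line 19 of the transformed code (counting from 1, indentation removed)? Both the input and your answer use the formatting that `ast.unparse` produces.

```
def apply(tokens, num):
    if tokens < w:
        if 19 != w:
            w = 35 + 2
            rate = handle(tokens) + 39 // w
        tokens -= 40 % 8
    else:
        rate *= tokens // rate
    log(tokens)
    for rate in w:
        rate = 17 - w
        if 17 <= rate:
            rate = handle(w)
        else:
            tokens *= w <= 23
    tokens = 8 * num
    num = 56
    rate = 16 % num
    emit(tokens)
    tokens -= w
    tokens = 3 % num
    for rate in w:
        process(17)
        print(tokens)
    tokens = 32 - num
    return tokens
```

tokens = tokens - w

Transformed code:
def apply(tokens, num):
    if tokens < w:
        if 19 != w:
            w = 35 + 2
            rate = handle(tokens) + 39 // w
        tokens = tokens - 40 % 8
    else:
        rate = rate * (tokens // rate)
    log(tokens)
    for rate in w:
        rate = 17 - w
        if 17 <= rate:
            rate = handle(w)
        else:
            tokens = tokens * (w <= 23)
    tokens = 8 * 56
    rate = 16 % 56
    emit(tokens)
    tokens = tokens - w
    tokens = 3 % 56
    for rate in w:
        process(17)
        print(tokens)
    tokens = 32 - 56
    return tokens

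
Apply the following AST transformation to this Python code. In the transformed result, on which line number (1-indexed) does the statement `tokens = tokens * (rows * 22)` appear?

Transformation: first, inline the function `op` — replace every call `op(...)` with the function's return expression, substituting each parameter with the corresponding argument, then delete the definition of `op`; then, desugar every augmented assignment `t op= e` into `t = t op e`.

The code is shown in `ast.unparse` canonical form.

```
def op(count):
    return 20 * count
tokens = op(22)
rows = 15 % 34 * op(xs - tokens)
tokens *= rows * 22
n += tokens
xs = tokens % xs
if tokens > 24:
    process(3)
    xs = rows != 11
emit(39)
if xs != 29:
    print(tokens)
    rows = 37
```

3

Transformed code:
tokens = 20 * 22
rows = 15 % 34 * (20 * (xs - tokens))
tokens = tokens * (rows * 22)
n = n + tokens
xs = tokens % xs
if tokens > 24:
    process(3)
    xs = rows != 11
emit(39)
if xs != 29:
    print(tokens)
    rows = 37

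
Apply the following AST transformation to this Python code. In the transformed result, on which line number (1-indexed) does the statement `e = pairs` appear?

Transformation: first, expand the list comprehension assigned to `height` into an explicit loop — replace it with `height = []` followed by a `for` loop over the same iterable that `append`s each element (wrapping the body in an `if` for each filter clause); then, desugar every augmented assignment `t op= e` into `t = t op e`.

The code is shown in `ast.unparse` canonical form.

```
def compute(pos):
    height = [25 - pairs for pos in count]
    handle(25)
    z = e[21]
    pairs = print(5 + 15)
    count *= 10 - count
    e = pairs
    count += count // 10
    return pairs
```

Transformed code:
def compute(pos):
    height = []
    for pos in count:
        height.append(25 - pairs)
    handle(25)
    z = e[21]
    pairs = print(5 + 15)
    count = count * (10 - count)
    e = pairs
    count = count + count // 10
    return pairs

9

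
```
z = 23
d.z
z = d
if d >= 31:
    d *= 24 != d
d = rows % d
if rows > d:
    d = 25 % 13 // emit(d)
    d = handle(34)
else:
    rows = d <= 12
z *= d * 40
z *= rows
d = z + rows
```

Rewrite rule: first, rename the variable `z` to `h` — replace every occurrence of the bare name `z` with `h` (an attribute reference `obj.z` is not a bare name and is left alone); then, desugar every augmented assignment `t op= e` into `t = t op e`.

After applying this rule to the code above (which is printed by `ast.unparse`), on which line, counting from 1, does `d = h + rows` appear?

Transformed code:
h = 23
d.z
h = d
if d >= 31:
    d = d * (24 != d)
d = rows % d
if rows > d:
    d = 25 % 13 // emit(d)
    d = handle(34)
else:
    rows = d <= 12
h = h * (d * 40)
h = h * rows
d = h + rows

14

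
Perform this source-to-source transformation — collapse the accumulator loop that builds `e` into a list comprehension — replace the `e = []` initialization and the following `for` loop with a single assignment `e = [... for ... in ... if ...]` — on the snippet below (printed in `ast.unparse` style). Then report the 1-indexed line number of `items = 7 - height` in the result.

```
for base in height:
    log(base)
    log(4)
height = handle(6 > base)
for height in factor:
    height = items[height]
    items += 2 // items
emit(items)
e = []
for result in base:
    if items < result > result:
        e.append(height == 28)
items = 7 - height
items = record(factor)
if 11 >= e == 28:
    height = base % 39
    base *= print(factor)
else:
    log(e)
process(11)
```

10

Transformed code:
for base in height:
    log(base)
    log(4)
height = handle(6 > base)
for height in factor:
    height = items[height]
    items += 2 // items
emit(items)
e = [height == 28 for result in base if items < result > result]
items = 7 - height
items = record(factor)
if 11 >= e == 28:
    height = base % 39
    base *= print(factor)
else:
    log(e)
process(11)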